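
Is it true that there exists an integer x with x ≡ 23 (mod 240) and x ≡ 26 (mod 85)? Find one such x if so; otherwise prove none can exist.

There is no such integer.

Reduce both congruences modulo 5, which divides 240 and 85: they say x ≡ 23 (mod 5) and x ≡ 26 (mod 5).
But 23 mod 5 = 3 while 26 mod 5 = 1, a contradiction.
So no integer satisfies both congruences.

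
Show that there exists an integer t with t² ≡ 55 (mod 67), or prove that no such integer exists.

Take t = 16. Then 16² = 256 = 3·67 + 55, so 16² ≡ 55 (mod 67).

t = 16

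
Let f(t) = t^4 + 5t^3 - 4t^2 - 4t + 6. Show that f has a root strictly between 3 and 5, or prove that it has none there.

No such root exists.

f(3) = 174 and f(5) = 1136, both positive, so a sign-change argument is unavailable; we show f keeps this sign on the whole interval.
Shift to the endpoint 3: with t = 3 + u (0 < u < 2), one computes f(3 + u) = u^4 + 17u^3 + 95u^2 + 215u + 174.
The nonzero coefficients here are all positive, so for u > 0 every term is positive (or zero), and the constant term 174 is strictly positive.
So f is strictly positive on (3, 5); no root exists in the interval.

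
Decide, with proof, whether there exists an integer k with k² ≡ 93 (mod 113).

No, no such integer exists.

113 is prime, so by Euler's criterion 93 is a square mod 113 iff 93^((113−1)/2) = 93^56 ≡ 1 (mod 113).
Repeated squaring mod 113: 93^2 = 8649 ≡ 61; 93^4 ≡ 61² = 3721 ≡ 105; 93^8 ≡ 105² = 11025 ≡ 64; 93^16 ≡ 64² = 4096 ≡ 28; 93^32 ≡ 28² = 784 ≡ 106.
Since 56 = 32 + 16 + 8, 93^56 ≡ 106 · 28 · 64; multiplying out mod 113: 106·28 = 2968 ≡ 30, then 30·64 = 1920 ≡ 112. Thus 93^56 ≡ 112 ≡ −1 (mod 113).
The value −1 means 93 is a non-residue modulo 113, so k² ≡ 93 (mod 113) is impossible.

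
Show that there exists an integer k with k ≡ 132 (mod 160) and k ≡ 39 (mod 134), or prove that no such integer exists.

No, no such integer exists.

Reduce both congruences modulo 2, which divides 160 and 134: they say k ≡ 132 (mod 2) and k ≡ 39 (mod 2).
But 132 mod 2 = 0 while 39 mod 2 = 1, a contradiction.
Hence the system has no solution.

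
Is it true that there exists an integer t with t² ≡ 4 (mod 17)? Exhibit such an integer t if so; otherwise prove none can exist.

t = 2

Take t = 2. Then 2² = 4, and since 0 ≤ 4 < 17 this is already reduced: 2² ≡ 4 (mod 17).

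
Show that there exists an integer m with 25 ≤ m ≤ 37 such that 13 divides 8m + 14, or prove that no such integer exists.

m = 34

Scanning upward from m = 25 gives 214, 222, 230, 238, 246, 254, 262, 270, 278, none divisible by 13. m = 34 works, since 8·34 + 14 = 286 = 22·13.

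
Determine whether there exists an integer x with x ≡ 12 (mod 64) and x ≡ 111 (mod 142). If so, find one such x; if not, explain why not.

Both moduli are multiples of 2 = gcd(64, 142), so any solution would satisfy x ≡ 12 and x ≡ 111 modulo 2 simultaneously.
However 12 ≡ 0 and 111 ≡ 1 (mod 2), and 0 ≠ 1.
Therefore no such x exists.

There is no such integer.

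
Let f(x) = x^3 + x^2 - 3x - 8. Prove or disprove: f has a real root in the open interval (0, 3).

f(0) = -8 and f(3) = 19, which have opposite signs.
f is continuous everywhere (it is a polynomial), in particular on [0, 3].
By the Intermediate Value Theorem f must vanish at some point of (0, 3).

Yes, f has a root in the interval.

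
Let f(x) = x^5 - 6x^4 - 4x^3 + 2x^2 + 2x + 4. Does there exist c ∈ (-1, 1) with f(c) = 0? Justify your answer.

Yes, such a c exists.

f(-1) = 1 and f(1) = -1, which have opposite signs.
f is continuous everywhere (it is a polynomial), in particular on [-1, 1].
By the Intermediate Value Theorem f must vanish at some point of (-1, 1).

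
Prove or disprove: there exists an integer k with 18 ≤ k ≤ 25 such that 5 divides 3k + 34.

k = 22 works, since 3·22 + 34 = 100 = 20·5.

k = 22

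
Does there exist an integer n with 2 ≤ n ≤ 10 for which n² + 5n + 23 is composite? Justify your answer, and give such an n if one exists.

No, no such integer n in that range exists.

The values for n = 2, 3, …, 10 are 37, 47, 59, 73, 89, 107, 127, 149, 173, and each of these is prime.
So no value in the range makes the expression composite.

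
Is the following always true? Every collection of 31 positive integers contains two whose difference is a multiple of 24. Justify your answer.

Yes, this is always true.

There are exactly 24 possible remainders on division by 24.
Since 31 > 24, two of the 31 integers must share a residue class by the pigeonhole principle; call them a and b.
Equal remainders mean a − b ≡ 0 (mod 24), so 24 divides their difference.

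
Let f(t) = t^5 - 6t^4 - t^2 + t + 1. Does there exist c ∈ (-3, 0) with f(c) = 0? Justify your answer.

Yes, such a c exists.

f(-3) = -740 and f(0) = 1, which have opposite signs.
f is continuous everywhere (it is a polynomial), in particular on [-3, 0].
By the Intermediate Value Theorem, f takes the value 0 somewhere in the open interval.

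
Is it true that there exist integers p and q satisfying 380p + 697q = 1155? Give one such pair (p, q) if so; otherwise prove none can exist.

Since gcd(380, 697) = 1, every integer is an integer combination of 380 and 697.
Euclidean algorithm: 697 = 1·380 + 317, 380 = 1·317 + 63, 317 = 5·63 + 2, 63 = 31·2 + 1, 2 = 2·1 + 0.
Back-substituting, 1 = 63 − 31·2 = 63 − 31·(317 − 5·63) = −31·317 + 156·63 = −31·317 + 156·(380 − 1·317) = 156·380 − 187·317 = 156·380 − 187·(697 − 1·380) = −187·697 + 343·380; that is, 380·343 + 697·(-187) = 1.
Multiplying through by 1155: p = 343·1155 = 396165, q = (-187)·1155 = -215985 is a solution.
The general solution is p = 396165 + 697k, q = -215985 − 380k; taking k = -568 gives the smaller pair p = 269, q = -145.
Indeed 380·269 + 697·(-145) = 102220 − 101065 = 1155.

p = 269, q = -145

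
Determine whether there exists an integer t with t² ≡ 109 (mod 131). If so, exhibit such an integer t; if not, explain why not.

Take t = 90. Then 90² = 8100 = 61·131 + 109, so 90² ≡ 109 (mod 131).

t = 90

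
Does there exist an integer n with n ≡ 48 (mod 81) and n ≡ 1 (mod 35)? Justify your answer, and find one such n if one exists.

n = 1506

Since 81 and 35 share no common factor, CRT says the pair of congruences has a solution (unique mod 2835).
Any solution of the first congruence is n = 48 + 81t; substituting into the second, 81t ≡ 1 − 48 ≡ 23 (mod 35).
81 ≡ 11 (mod 35), so this reads 11t ≡ 23 (mod 35). Invert 11 mod 35 by the Euclidean algorithm: 35 = 3·11 + 2, 11 = 5·2 + 1, 2 = 2·1 + 0; back-substituting, 1 = 11 − 5·2 = 11 − 5·(35 − 3·11) = −5·35 + 16·11. Hence 11·16 ≡ 1, so 11⁻¹ ≡ 16 (mod 35).
Multiplying by 16: t ≡ 16·23 = 368 ≡ 18 (mod 35).
With t = 18: n = 48 + 81·18 = 1506.
Check: 1506 mod 81 = 48, 1506 mod 35 = 1. ✓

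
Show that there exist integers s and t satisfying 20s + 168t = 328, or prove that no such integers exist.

s = 8, t = 1

Since gcd(20, 168) = 4 and 328 = 4·82, Bézout's identity guarantees a solution.
Dividing through by 4 reduces the equation to 5s + 42t = 82.
Run the Euclidean algorithm on 42 and 5: 42 = 8·5 + 2, 5 = 2·2 + 1, 2 = 2·1 + 0.
Back-substituting, 1 = 5 − 2·2 = 5 − 2·(42 − 8·5) = −2·42 + 17·5; that is, 5·17 + 42·(-2) = 1.
Multiplying through by 82: s = 17·82 = 1394, t = (-2)·82 = -164 is a solution.
Shifting by a multiple of (42, −5) keeps it a solution: s = 1394 − 33·42 = 8, t = -164 + 33·5 = 1.
Check: 20·8 + 168·1 = 160 + 168 = 328. ✓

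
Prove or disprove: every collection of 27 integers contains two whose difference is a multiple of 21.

Each integer lies in one of the 21 residue classes modulo 21.
Placing 27 integers into 21 classes, some class receives at least two — say a and b.
Then a ≡ b (mod 21), i.e. 21 ∣ (a − b).

Yes.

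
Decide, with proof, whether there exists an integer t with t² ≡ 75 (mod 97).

t = 50 works: 50² = 2500, and 2500 − 75 = 2425 = 25·97.

t = 50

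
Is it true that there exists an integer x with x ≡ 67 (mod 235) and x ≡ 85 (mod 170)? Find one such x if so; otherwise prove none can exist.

There is no such integer.

Reduce both congruences modulo 5, which divides 235 and 170: they say x ≡ 67 (mod 5) and x ≡ 85 (mod 5).
However 67 ≡ 2 and 85 ≡ 0 (mod 5), and 2 ≠ 0.
So no integer satisfies both congruences.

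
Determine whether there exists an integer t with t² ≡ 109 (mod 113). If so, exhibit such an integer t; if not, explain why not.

t = 83

Take t = 83. Then 83² = 6889 = 60·113 + 109, so 83² ≡ 109 (mod 113).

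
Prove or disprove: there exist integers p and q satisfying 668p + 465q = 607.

p = 74, q = -105

Since gcd(668, 465) = 1, every integer is an integer combination of 668 and 465.
Euclidean algorithm: 668 = 1·465 + 203, 465 = 2·203 + 59, 203 = 3·59 + 26, 59 = 2·26 + 7, 26 = 3·7 + 5, 7 = 1·5 + 2, 5 = 2·2 + 1, 2 = 2·1 + 0.
Unwinding: 1 = 5 − 2·2 = 5 − 2·(7 − 1·5) = −2·7 + 3·5 = −2·7 + 3·(26 − 3·7) = 3·26 − 11·7 = 3·26 − 11·(59 − 2·26) = −11·59 + 25·26 = −11·59 + 25·(203 − 3·59) = 25·203 − 86·59 = 25·203 − 86·(465 − 2·203) = −86·465 + 197·203 = −86·465 + 197·(668 − 1·465) = 197·668 − 283·465, i.e. 668·197 + 465·(-283) = 1.
Times 607: 668·119579 + 465·(-171781) = 607, so (119579, -171781) solves it.
Shifting by a multiple of (465, −668) keeps it a solution: p = 119579 − 257·465 = 74, q = -171781 + 257·668 = -105.
Check: 668·74 + 465·(-105) = 49432 − 48825 = 607. ✓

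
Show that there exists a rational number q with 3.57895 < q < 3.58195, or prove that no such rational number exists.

q = 111/31

Scale by 31: the interval becomes (110.94745, 111.04045), which contains the integer 111.
Dividing back, 3.57895 < 111/31 < 3.58195, and 111/31 is rational.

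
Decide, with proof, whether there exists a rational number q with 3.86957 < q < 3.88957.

Multiplying by 8: 8·3.86957 = 30.95656 and 8·3.88957 = 31.11656, so the integer 31 lies strictly between them.
So q = 31/8 works: it is a ratio of integers, and dividing 8·3.86957 < 31 < 8·3.88957 through by 8 gives 3.86957 < 31/8 < 3.88957.

q = 31/8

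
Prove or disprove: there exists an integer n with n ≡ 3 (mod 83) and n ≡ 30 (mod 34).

gcd(83, 34) = 1, so the Chinese Remainder Theorem guarantees exactly one residue class mod 2822 satisfying both.
Any solution of the first congruence is n = 3 + 83t; substituting into the second, 83t ≡ 30 − 3 ≡ 27 (mod 34).
83 ≡ 15 (mod 34), so this reads 15t ≡ 27 (mod 34). Note 15·25 = 375 ≡ 1 (mod 34) (as 375 − 1 = 11·34), so 15⁻¹ ≡ 25.
Therefore t ≡ 25·27 = 675 ≡ 29 (mod 34).
Taking t = 29 gives n = 3 + 83·29 = 2410.
Verify: 2410 = 29·83 + 3 and 2410 = 70·34 + 30. ✓

n = 2410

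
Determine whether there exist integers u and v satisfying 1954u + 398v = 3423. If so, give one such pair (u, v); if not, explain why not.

No, no such integers exist.

gcd(1954, 398) = 2, so every integer of the form 1954u + 398v is a multiple of 2.
But 3423 is not a multiple of 2 (it leaves remainder 1).
Hence no integers u, v satisfy the equation.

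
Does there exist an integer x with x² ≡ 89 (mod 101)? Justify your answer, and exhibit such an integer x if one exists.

There is no such integer.

Apply Euler's criterion with the prime 101: 89 is a quadratic residue iff 89^50 ≡ 1 (mod 101), and a non-residue iff it is ≡ −1.
Repeated squaring mod 101: 89^2 = 7921 ≡ 43; 89^4 ≡ 43² = 1849 ≡ 31; 89^8 ≡ 31² = 961 ≡ 52; 89^16 ≡ 52² = 2704 ≡ 78; 89^32 ≡ 78² = 6084 ≡ 24.
Since 50 = 32 + 16 + 2, 89^50 ≡ 24 · 78 · 43; multiplying out mod 101: 24·78 = 1872 ≡ 54, then 54·43 = 2322 ≡ 100. Thus 89^50 ≡ 100 ≡ −1 (mod 101).
By Euler's criterion 89 is a quadratic non-residue mod 101: no x satisfies x² ≡ 89 (mod 101).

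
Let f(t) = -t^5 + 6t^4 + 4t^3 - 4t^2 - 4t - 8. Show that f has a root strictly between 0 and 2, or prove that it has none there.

f(0) = -8 and f(2) = 64, which have opposite signs.
Since f is a polynomial it is continuous on [0, 2].
By the Intermediate Value Theorem f must vanish at some point of (0, 2).

Such a root exists.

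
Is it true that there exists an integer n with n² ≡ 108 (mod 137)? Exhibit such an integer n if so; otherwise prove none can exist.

No, no such integer exists.

Apply Euler's criterion with the prime 137: 108 is a quadratic residue iff 108^68 ≡ 1 (mod 137), and a non-residue iff it is ≡ −1.
Squaring successively (mod 137): 108^2 = 11664 ≡ 19; 108^4 ≡ 19² = 361 ≡ 87; 108^8 ≡ 87² = 7569 ≡ 34; 108^16 ≡ 34² = 1156 ≡ 60; 108^32 ≡ 60² = 3600 ≡ 38; 108^64 ≡ 38² = 1444 ≡ 74.
Since 68 = 64 + 4, 108^68 ≡ 74 · 87; multiplying out mod 137: 74·87 = 6438 ≡ 136. Thus 108^68 ≡ 136 ≡ −1 (mod 137).
By Euler's criterion 108 is a quadratic non-residue mod 137: no n satisfies n² ≡ 108 (mod 137).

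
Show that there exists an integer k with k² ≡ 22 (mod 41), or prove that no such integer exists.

No such integer exists.

Apply Euler's criterion with the prime 41: 22 is a quadratic residue iff 22^20 ≡ 1 (mod 41), and a non-residue iff it is ≡ −1.
Repeated squaring mod 41: 22^2 = 484 ≡ 33; 22^4 ≡ 33² = 1089 ≡ 23; 22^8 ≡ 23² = 529 ≡ 37; 22^16 ≡ 37² = 1369 ≡ 16.
Since 20 = 16 + 4, 22^20 ≡ 16 · 23; multiplying out mod 41: 16·23 = 368 ≡ 40. Thus 22^20 ≡ 40 ≡ −1 (mod 41).
The value −1 means 22 is a non-residue modulo 41, so k² ≡ 22 (mod 41) is impossible.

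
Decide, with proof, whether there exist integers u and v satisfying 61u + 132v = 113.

Since gcd(61, 132) = 1, every integer is an integer combination of 61 and 132.
Run the Euclidean algorithm on 132 and 61: 132 = 2·61 + 10, 61 = 6·10 + 1, 10 = 10·1 + 0.
Unwinding: 1 = 61 − 6·10 = 61 − 6·(132 − 2·61) = −6·132 + 13·61, i.e. 61·13 + 132·(-6) = 1.
Times 113: 61·1469 + 132·(-678) = 113, so (1469, -678) solves it.
Subtracting 11·132 from u and adding 11·61 to v gives the tidier solution (17, -7).
Check: 61·17 + 132·(-7) = 1037 − 924 = 113. ✓

u = 17, v = -7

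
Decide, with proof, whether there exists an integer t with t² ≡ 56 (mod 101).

t = 37

t = 37 works: 37² = 1369, and 1369 − 56 = 1313 = 13·101.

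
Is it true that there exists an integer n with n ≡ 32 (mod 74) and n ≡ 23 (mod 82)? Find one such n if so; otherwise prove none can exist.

gcd(74, 82) = 2. If n ≡ 32 (mod 74) and n ≡ 23 (mod 82), then n ≡ 32 (mod 2) and n ≡ 23 (mod 2).
However 32 ≡ 0 and 23 ≡ 1 (mod 2), and 0 ≠ 1.
Therefore no such n exists.

No, no such integer exists.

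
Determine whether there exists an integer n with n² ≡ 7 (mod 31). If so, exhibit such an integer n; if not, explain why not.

n = 21

Take n = 21. Then 21² = 441 = 14·31 + 7, so 21² ≡ 7 (mod 31).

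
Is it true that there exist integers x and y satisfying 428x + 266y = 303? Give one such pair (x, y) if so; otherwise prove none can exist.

No, no such integers exist.

Both 428 and 266 are divisible by gcd(428, 266) = 2, hence so is any combination 428x + 266y.
But 303 is not a multiple of 2 (it leaves remainder 1).
Hence no integers x, y satisfy the equation.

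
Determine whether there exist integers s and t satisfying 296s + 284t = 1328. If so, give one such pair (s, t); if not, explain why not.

Every value of 296s + 284t is a multiple of gcd(296, 284) = 4; since 4 ∣ 1328, solutions exist.
Dividing through by 4 reduces the equation to 74s + 71t = 332.
Euclidean algorithm: 74 = 1·71 + 3, 71 = 23·3 + 2, 3 = 1·2 + 1, 2 = 2·1 + 0.
Back-substituting, 1 = 3 − 1·2 = 3 − (71 − 23·3) = −71 + 24·3 = −71 + 24·(74 − 1·71) = 24·74 − 25·71; that is, 74·24 + 71·(-25) = 1.
Scaling by 332 gives the particular solution (s, t) = (7968, -8300).
Shifting by a multiple of (71, −74) keeps it a solution: s = 7968 − 112·71 = 16, t = -8300 + 112·74 = -12.
Indeed 296·16 + 284·(-12) = 4736 − 3408 = 1328.

s = 16, t = -12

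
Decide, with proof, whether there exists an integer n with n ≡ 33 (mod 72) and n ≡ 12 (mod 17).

gcd(72, 17) = 1, so the Chinese Remainder Theorem guarantees exactly one residue class mod 1224 satisfying both.
Any solution of the first congruence is n = 33 + 72t; substituting into the second, 72t ≡ 12 − 33 ≡ 13 (mod 17).
72 ≡ 4 (mod 17), so this reads 4t ≡ 13 (mod 17). Note 4·13 = 52 ≡ 1 (mod 17) (as 52 − 1 = 3·17), so 4⁻¹ ≡ 13.
Therefore t ≡ 13·13 = 169 ≡ 16 (mod 17).
With t = 16: n = 33 + 72·16 = 1185.
Check: 1185 mod 72 = 33, 1185 mod 17 = 12. ✓

n = 1185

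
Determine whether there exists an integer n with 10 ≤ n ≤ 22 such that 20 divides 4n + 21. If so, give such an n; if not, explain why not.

The values of 4n + 21 for n = 10, 11, …, 22 are 61, 65, 69, 73, 77, 81, 85, 89, 93, 97, 101, 105, 109; reduced mod 20 these are 1, 5, 9, 13, 17, 1, 5, 9, 13, 17, 1, 5, 9.
The residue 0 does not occur, so no n in [10, 22] makes 4n + 21 a multiple of 20.

No, no such integer n in that range exists.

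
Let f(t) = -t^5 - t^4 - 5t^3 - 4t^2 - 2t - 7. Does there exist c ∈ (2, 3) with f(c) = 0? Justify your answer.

No such root exists.

f(2) = -115 and f(3) = -508, both negative, so a sign-change argument is unavailable; we show f keeps this sign on the whole interval.
Shift to the endpoint 2: with t = 2 + u (0 < u < 1), one computes f(2 + u) = -u^5 - 11u^4 - 53u^3 - 138u^2 - 190u - 115.
The nonzero coefficients here are all negative, so for u > 0 every term is negative (or zero), and the constant term -115 is strictly negative.
Therefore f(t) < 0 throughout (2, 3), and f has no zero there.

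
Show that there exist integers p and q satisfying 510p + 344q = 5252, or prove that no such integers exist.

Every value of 510p + 344q is a multiple of gcd(510, 344) = 2; since 2 ∣ 5252, solutions exist.
Dividing through by 2 reduces the equation to 255p + 172q = 2626.
Run the Euclidean algorithm on 255 and 172: 255 = 1·172 + 83, 172 = 2·83 + 6, 83 = 13·6 + 5, 6 = 1·5 + 1, 5 = 5·1 + 0.
Back-substituting, 1 = 6 − 1·5 = 6 − (83 − 13·6) = −83 + 14·6 = −83 + 14·(172 − 2·83) = 14·172 − 29·83 = 14·172 − 29·(255 − 1·172) = −29·255 + 43·172; that is, 255·(-29) + 172·43 = 1.
Multiplying through by 2626: p = (-29)·2626 = -76154, q = 43·2626 = 112918 is a solution.
The general solution is p = -76154 + 172k, q = 112918 − 255k; taking k = 443 gives the smaller pair p = 42, q = -47.
Indeed 510·42 + 344·(-47) = 21420 − 16168 = 5252.

p = 42, q = -47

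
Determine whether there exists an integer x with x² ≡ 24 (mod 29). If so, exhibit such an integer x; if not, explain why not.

x = 16

Take x = 16. Then 16² = 256 = 8·29 + 24, so 16² ≡ 24 (mod 29).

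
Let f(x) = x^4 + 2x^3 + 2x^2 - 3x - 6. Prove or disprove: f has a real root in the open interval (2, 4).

The endpoint values f(2) = 28 and f(4) = 398 are both positive. Claim: f(x) > 0 for every x in (2, 4).
Substitute x = 2 + u, where 0 < u < 2 on the interval. Expanding, f(2 + u) = u^4 + 10u^3 + 38u^2 + 61u + 28.
The nonzero coefficients here are all positive, so for u > 0 every term is positive (or zero), and the constant term 28 is strictly positive.
Therefore f(x) > 0 throughout (2, 4), and f has no zero there.

No such root exists.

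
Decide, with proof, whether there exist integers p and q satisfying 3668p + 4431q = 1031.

gcd(3668, 4431) = 7, so every integer of the form 3668p + 4431q is a multiple of 7.
But 1031 is not a multiple of 7 (it leaves remainder 2).
So the equation is unsolvable over ℤ.

No, no such integers exist.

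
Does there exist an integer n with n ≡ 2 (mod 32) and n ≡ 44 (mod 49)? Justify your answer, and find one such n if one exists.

gcd(32, 49) = 1, so the Chinese Remainder Theorem guarantees exactly one residue class mod 1568 satisfying both.
Write n = 2 + 32t and require 2 + 32t ≡ 44 (mod 49), i.e. 32t ≡ 42 (mod 49).
To invert 32 modulo 49: 49 = 1·32 + 17, 32 = 1·17 + 15, 17 = 1·15 + 2, 15 = 7·2 + 1, 2 = 2·1 + 0, and unwinding, 1 = 15 − 7·2 = 15 − 7·(17 − 1·15) = −7·17 + 8·15 = −7·17 + 8·(32 − 1·17) = 8·32 − 15·17 = 8·32 − 15·(49 − 1·32) = −15·49 + 23·32. Thus 32⁻¹ ≡ 23 (mod 49).
Therefore t ≡ 23·42 = 966 ≡ 35 (mod 49).
With t = 35: n = 2 + 32·35 = 1122.
Indeed 1122 ≡ 2 (mod 32) and 1122 ≡ 44 (mod 49).

n = 1122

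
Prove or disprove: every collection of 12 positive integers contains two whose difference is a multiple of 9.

Each integer lies in one of the 9 residue classes modulo 9.
Placing 12 integers into 9 classes, some class receives at least two — say a and b.
Then a ≡ b (mod 9), i.e. 9 ∣ (a − b).

Yes.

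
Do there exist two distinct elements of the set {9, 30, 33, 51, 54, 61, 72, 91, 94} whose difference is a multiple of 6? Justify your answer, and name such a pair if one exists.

Both 9 and 33 leave remainder 3 on division by 6; their difference 24 = 4·6 is a multiple of 6.

The pair (9, 33) works.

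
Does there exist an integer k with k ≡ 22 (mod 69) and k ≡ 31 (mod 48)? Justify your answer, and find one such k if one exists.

Here gcd(69, 48) = 3, and both 22 and 31 leave remainder 1 mod 3, so the system is consistent.
The integers ≡ 22 (mod 69) are 22, 91, 160, 229, 298, 367, …; their remainders mod 48 are 22, 43, 16, 37, 10, 31, so k = 367 is the first that is ≡ 31 (mod 48).
Check: 367 mod 69 = 22, 367 mod 48 = 31. ✓

k = 367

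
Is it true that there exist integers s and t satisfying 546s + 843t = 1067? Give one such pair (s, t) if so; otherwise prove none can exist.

No such integers exist.

Any value of 546s + 843t is a multiple of gcd(546, 843) = 3.
However 1067 leaves remainder 2 on division by 3.
Hence no integers s, t satisfy the equation.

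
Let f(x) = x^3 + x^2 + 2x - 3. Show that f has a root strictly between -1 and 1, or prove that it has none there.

Yes, f has a root in the interval.

f(-1) = -5 and f(1) = 1, which have opposite signs.
Since f is a polynomial it is continuous on [-1, 1].
By the Intermediate Value Theorem, f takes the value 0 somewhere in the open interval.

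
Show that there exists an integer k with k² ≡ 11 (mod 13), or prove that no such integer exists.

There is no such integer.

Computing k² mod 13 for k = 0, 1, …, 6 (enough, by the symmetry k ↦ 13 − k) gives 0, 1, 4, 9, 3, 12, 10.
The set of squares mod 13 is therefore {0, 1, 3, 4, 9, 10, 12}, which does not contain 11.
Therefore k² ≡ 11 (mod 13) has no solution.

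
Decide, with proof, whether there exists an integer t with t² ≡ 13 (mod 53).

t = 15

t = 15 works: 15² = 225, and 225 − 13 = 212 = 4·53.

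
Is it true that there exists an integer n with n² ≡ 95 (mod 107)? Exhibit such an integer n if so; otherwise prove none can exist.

No such integer exists.

107 is prime, so by Euler's criterion 95 is a square mod 107 iff 95^((107−1)/2) = 95^53 ≡ 1 (mod 107).
Repeated squaring mod 107: 95^2 = 9025 ≡ 37; 95^4 ≡ 37² = 1369 ≡ 85; 95^8 ≡ 85² = 7225 ≡ 56; 95^16 ≡ 56² = 3136 ≡ 33; 95^32 ≡ 33² = 1089 ≡ 19.
Since 53 = 32 + 16 + 4 + 1, 95^53 ≡ 19 · 33 · 85 · 95; multiplying out mod 107: 19·33 = 627 ≡ 92, then 92·85 = 7820 ≡ 9, then 9·95 = 855 ≡ 106. Thus 95^53 ≡ 106 ≡ −1 (mod 107).
By Euler's criterion 95 is a quadratic non-residue mod 107: no n satisfies n² ≡ 95 (mod 107).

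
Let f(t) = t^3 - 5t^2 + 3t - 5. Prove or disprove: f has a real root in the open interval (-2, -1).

f has no root in that interval.

f(-2) = -39 and f(-1) = -14, both negative, so a sign-change argument is unavailable; we show f keeps this sign on the whole interval.
Shift to the endpoint -1: with t = -1 − u (0 < u < 1), one computes f(-1 − u) = -u^3 - 8u^2 - 16u - 14.
All 4 nonzero coefficients of this polynomial in u are negative; hence for u > 0 the value is a sum of negative terms (the constant -14 among them).
So f is strictly negative on (-2, -1); no root exists in the interval.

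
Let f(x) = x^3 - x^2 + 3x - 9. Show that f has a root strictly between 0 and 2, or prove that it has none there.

Such a root exists.

f(0) = -9 and f(2) = 1, which have opposite signs.
f is continuous everywhere (it is a polynomial), in particular on [0, 2].
By the Intermediate Value Theorem f must vanish at some point of (0, 2).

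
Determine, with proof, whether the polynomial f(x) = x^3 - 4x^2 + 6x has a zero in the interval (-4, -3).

f(-4) = -152 and f(-3) = -81, both negative.
f'(x) = 3x^2 - 8x + 6 has discriminant (-8)² − 4·3·6 = -8 < 0, so f' has no real roots and is positive for every real x.
So f is strictly increasing; between -4 and -3 its values lie between f(-4) = -152 and f(-3) = -81, all negative. Therefore f has no root in (-4, -3).

No.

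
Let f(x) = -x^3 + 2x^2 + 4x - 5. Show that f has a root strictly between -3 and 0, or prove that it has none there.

f(-3) = 28 and f(0) = -5, which have opposite signs.
Since f is a polynomial it is continuous on [-3, 0].
By the Intermediate Value Theorem, f takes the value 0 somewhere in the open interval.

Yes, f has a root in the interval.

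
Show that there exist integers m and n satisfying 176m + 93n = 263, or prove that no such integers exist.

m = 76, n = -141

176 and 93 are coprime, so 176m + 93n ranges over all of ℤ.
Euclidean algorithm: 176 = 1·93 + 83, 93 = 1·83 + 10, 83 = 8·10 + 3, 10 = 3·3 + 1, 3 = 3·1 + 0.
Back-substituting, 1 = 10 − 3·3 = 10 − 3·(83 − 8·10) = −3·83 + 25·10 = −3·83 + 25·(93 − 1·83) = 25·93 − 28·83 = 25·93 − 28·(176 − 1·93) = −28·176 + 53·93; that is, 176·(-28) + 93·53 = 1.
Multiplying through by 263: m = (-28)·263 = -7364, n = 53·263 = 13939 is a solution.
The general solution is m = -7364 + 93k, n = 13939 − 176k; taking k = 80 gives the smaller pair m = 76, n = -141.
Check: 176·76 + 93·(-141) = 13376 − 13113 = 263. ✓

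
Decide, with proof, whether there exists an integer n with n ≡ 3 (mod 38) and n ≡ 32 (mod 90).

Reduce both congruences modulo 2, which divides 38 and 90: they say n ≡ 3 (mod 2) and n ≡ 32 (mod 2).
These are incompatible: 3 − 32 = -29 is not divisible by 2.
Therefore no such n exists.

There is no such integer.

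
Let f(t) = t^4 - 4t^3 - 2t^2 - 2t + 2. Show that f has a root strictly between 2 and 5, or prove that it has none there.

f(2) = -26 and f(5) = 67, which have opposite signs.
As a polynomial, f is continuous on every closed interval.
By the Intermediate Value Theorem f must vanish at some point of (2, 5).

Yes, f has a root in the interval.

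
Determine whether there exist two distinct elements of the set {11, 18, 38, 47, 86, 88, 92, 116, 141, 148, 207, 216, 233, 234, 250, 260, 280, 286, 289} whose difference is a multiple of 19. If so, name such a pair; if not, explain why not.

No, no such pair exists.

Residues mod 19: 11↦11, 18↦18, 38↦0, 47↦9, 86↦10, 88↦12, 92↦16, 116↦2, 141↦8, 148↦15, 207↦17, 216↦7, 233↦5, 234↦6, 250↦3, 260↦13, 280↦14, 286↦1, 289↦4.
No residue repeats among the 19 elements, so no pair has difference ≡ 0 (mod 19).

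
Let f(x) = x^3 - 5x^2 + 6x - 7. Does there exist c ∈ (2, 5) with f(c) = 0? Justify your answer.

f(2) = -7 and f(5) = 23, which have opposite signs.
Since f is a polynomial it is continuous on [2, 5].
So by the Intermediate Value Theorem there is a c strictly between 2 and 5 with f(c) = 0.

Yes, f has a root in the interval.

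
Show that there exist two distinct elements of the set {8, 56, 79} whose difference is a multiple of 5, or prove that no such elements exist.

Two integers differ by a multiple of 5 exactly when they have the same residue mod 5. The residues are 8↦3, 56↦1, 79↦4.
These 3 residues are pairwise different, hence no difference of two elements is divisible by 5.

No such pair exists.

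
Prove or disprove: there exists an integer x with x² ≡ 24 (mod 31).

There is no such integer.

31 is prime, so by Euler's criterion 24 is a square mod 31 iff 24^((31−1)/2) = 24^15 ≡ 1 (mod 31).
Squaring successively (mod 31): 24^2 = 576 ≡ 18; 24^4 ≡ 18² = 324 ≡ 14; 24^8 ≡ 14² = 196 ≡ 10.
Since 15 = 8 + 4 + 2 + 1, 24^15 ≡ 10 · 14 · 18 · 24; multiplying out mod 31: 10·14 = 140 ≡ 16, then 16·18 = 288 ≡ 9, then 9·24 = 216 ≡ 30. Thus 24^15 ≡ 30 ≡ −1 (mod 31).
The value −1 means 24 is a non-residue modulo 31, so x² ≡ 24 (mod 31) is impossible.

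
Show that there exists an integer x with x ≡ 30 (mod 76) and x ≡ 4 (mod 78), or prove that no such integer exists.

Here gcd(76, 78) = 2, and both 30 and 4 leave remainder 0 mod 2, so the system is consistent.
Put x = 30 + 76t, so we need 76t ≡ 52 (mod 78), equivalently (divide by 2) 38t ≡ 26 (mod 39).
Since 38·38 = 1444 = 37·39 + 1, the inverse of 38 mod 39 is 38.
Multiplying by 38: t ≡ 38·26 = 988 ≡ 13 (mod 39).
Then x = 30 + 76·13 = 1018.
Indeed 1018 ≡ 30 (mod 76) and 1018 ≡ 4 (mod 78).

x = 1018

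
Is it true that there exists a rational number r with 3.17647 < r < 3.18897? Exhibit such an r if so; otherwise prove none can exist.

r = 35/11

Multiplying by 11: 11·3.17647 = 34.94117 and 11·3.18897 = 35.07867, so the integer 35 lies strictly between them.
So r = 35/11 works: it is a ratio of integers, and dividing 11·3.17647 < 35 < 11·3.18897 through by 11 gives 3.17647 < 35/11 < 3.18897.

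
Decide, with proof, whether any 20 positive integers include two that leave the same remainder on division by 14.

There are exactly 14 possible remainders on division by 14.
Since 20 > 14, two of the 20 integers must share a residue class by the pigeonhole principle; call them a and b.
So a and b have equal remainders mod 14, which is exactly what was to be shown.

Yes, this is always true.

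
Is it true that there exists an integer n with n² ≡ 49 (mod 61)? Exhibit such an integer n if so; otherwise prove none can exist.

n = 7

Take n = 7. Then 7² = 49, and since 0 ≤ 49 < 61 this is already reduced: 7² ≡ 49 (mod 61).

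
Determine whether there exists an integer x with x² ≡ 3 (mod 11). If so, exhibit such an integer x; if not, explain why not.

x = 6 works: 6² = 36, and 36 − 3 = 33 = 3·11.

x = 6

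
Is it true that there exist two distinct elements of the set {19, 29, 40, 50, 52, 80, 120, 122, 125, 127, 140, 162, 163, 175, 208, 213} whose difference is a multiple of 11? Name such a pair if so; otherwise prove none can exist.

Yes: 19 and 52.

19 mod 11 = 8 and 52 mod 11 = 8, so 52 − 19 = 33 = 3·11.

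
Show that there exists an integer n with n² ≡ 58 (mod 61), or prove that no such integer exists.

n = 27 works: 27² = 729, and 729 − 58 = 671 = 11·61.

n = 27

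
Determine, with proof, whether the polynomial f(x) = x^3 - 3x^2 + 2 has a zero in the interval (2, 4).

Yes, f has a root in the interval.

f(2) = -2 and f(4) = 18, which have opposite signs.
As a polynomial, f is continuous on every closed interval.
By the Intermediate Value Theorem, f takes the value 0 somewhere in the open interval.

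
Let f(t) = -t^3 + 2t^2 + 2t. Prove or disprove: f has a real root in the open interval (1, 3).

f(1) = 3 and f(3) = -3, which have opposite signs.
Since f is a polynomial it is continuous on [1, 3].
By the Intermediate Value Theorem f must vanish at some point of (1, 3).

Yes, f has a root in the interval.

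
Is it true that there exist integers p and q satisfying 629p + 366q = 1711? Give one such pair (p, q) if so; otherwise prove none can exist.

p = 257, q = -437

629 and 366 are coprime, so 629p + 366q ranges over all of ℤ.
Run the Euclidean algorithm on 629 and 366: 629 = 1·366 + 263, 366 = 1·263 + 103, 263 = 2·103 + 57, 103 = 1·57 + 46, 57 = 1·46 + 11, 46 = 4·11 + 2, 11 = 5·2 + 1, 2 = 2·1 + 0.
Working back up the chain: 1 = 11 − 5·2 = 11 − 5·(46 − 4·11) = −5·46 + 21·11 = −5·46 + 21·(57 − 1·46) = 21·57 − 26·46 = 21·57 − 26·(103 − 1·57) = −26·103 + 47·57 = −26·103 + 47·(263 − 2·103) = 47·263 − 120·103 = 47·263 − 120·(366 − 1·263) = −120·366 + 167·263 = −120·366 + 167·(629 − 1·366) = 167·629 − 287·366. So 629·167 + 366·(-287) = 1.
Scaling by 1711 gives the particular solution (p, q) = (285737, -491057).
Subtracting 780·366 from p and adding 780·629 to q gives the tidier solution (257, -437).
Check: 629·257 + 366·(-437) = 161653 − 159942 = 1711. ✓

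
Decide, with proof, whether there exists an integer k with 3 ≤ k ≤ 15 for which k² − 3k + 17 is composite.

k = 14

At k = 14: 14² − 3·14 + 17 = 171 = 3·57, which is composite.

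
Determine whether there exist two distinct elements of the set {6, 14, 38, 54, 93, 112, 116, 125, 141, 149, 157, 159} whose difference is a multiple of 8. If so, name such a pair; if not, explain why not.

6 mod 8 = 6 and 14 mod 8 = 6, so 14 − 6 = 8 = 1·8.

The pair (6, 14) works.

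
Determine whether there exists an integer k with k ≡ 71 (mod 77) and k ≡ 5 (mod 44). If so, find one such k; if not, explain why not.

k = 225

Here gcd(77, 44) = 11, and both 71 and 5 leave remainder 5 mod 11, so the system is consistent.
The integers ≡ 71 (mod 77) are 71, 148, 225, …; their remainders mod 44 are 27, 16, 5, so k = 225 is the first that is ≡ 5 (mod 44).
Indeed 225 ≡ 71 (mod 77) and 225 ≡ 5 (mod 44).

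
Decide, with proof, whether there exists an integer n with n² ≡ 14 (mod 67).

n = 9 works: 9² = 81, and 81 − 14 = 67 = 1·67.

n = 9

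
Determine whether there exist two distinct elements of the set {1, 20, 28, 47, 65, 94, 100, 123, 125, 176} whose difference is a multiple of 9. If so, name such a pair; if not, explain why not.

1 mod 9 = 1 and 28 mod 9 = 1, so 28 − 1 = 27 = 3·9.

1 and 28 are such a pair.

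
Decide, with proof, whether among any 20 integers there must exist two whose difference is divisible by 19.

Yes.

Partition the integers by their residue mod 19; there are 19 classes.
Since 20 > 19, two of the 20 integers must share a residue class by the pigeonhole principle; call them a and b.
Equal remainders mean a − b ≡ 0 (mod 19), so 19 divides their difference.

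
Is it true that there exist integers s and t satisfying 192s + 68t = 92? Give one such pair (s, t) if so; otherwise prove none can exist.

gcd(192, 68) = 4, and 4 divides 92, so integer solutions exist.
Dividing through by 4 reduces the equation to 48s + 17t = 23.
Run the Euclidean algorithm on 48 and 17: 48 = 2·17 + 14, 17 = 1·14 + 3, 14 = 4·3 + 2, 3 = 1·2 + 1, 2 = 2·1 + 0.
Unwinding: 1 = 3 − 1·2 = 3 − (14 − 4·3) = −14 + 5·3 = −14 + 5·(17 − 1·14) = 5·17 − 6·14 = 5·17 − 6·(48 − 2·17) = −6·48 + 17·17, i.e. 48·(-6) + 17·17 = 1.
Scaling by 23 gives the particular solution (s, t) = (-138, 391).
Shifting by a multiple of (17, −48) keeps it a solution: s = -138 + 9·17 = 15, t = 391 − 9·48 = -41.
Check: 192·15 + 68·(-41) = 2880 − 2788 = 92. ✓

s = 15, t = -41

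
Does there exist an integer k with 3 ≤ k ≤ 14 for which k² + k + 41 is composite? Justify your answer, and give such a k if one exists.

The values for k = 3, 4, …, 14 are 53, 61, 71, 83, 97, 113, 131, 151, 173, 197, 223, 251, and each of these is prime.
So no value in the range makes the expression composite.

No such integer k in that range exists.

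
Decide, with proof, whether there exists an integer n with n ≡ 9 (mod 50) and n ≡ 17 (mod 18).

n = 359

The moduli are not coprime: gcd(50, 18) = 2. Compatibility requires 2 ∣ (17 − 9) = 8, which holds, so solutions exist.
Step through n = 9, 9 + 50, 9 + 2·50, …: the values 9, 59, 109, 159, 209, 259, 309, 359 reduce mod 18 to 9, 5, 1, 15, 11, 7, 3, 17. The value 359 hits 17.
Check: 359 mod 50 = 9, 359 mod 18 = 17. ✓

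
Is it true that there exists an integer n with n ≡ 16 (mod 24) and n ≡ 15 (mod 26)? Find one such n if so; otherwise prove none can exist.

gcd(24, 26) = 2. If n ≡ 16 (mod 24) and n ≡ 15 (mod 26), then n ≡ 16 (mod 2) and n ≡ 15 (mod 2).
But 16 mod 2 = 0 while 15 mod 2 = 1, a contradiction.
Therefore no such n exists.

No such integer exists.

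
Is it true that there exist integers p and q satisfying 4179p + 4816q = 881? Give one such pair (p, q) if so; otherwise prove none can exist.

Any value of 4179p + 4816q is a multiple of gcd(4179, 4816) = 7.
But 881 = 7·125 + 6, so 7 ∤ 881.
Therefore 4179p + 4816q = 881 has no solution in integers.

There are no such integers.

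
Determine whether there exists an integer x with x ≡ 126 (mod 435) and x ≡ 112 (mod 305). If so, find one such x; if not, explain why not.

There is no such integer.

gcd(435, 305) = 5. If x ≡ 126 (mod 435) and x ≡ 112 (mod 305), then x ≡ 126 (mod 5) and x ≡ 112 (mod 5).
These are incompatible: 126 − 112 = 14 is not divisible by 5.
Hence the system has no solution.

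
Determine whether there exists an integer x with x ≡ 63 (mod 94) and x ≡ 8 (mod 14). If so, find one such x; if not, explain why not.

Both moduli are multiples of 2 = gcd(94, 14), so any solution would satisfy x ≡ 63 and x ≡ 8 modulo 2 simultaneously.
However 63 ≡ 1 and 8 ≡ 0 (mod 2), and 1 ≠ 0.
So no integer satisfies both congruences.

No, no such integer exists.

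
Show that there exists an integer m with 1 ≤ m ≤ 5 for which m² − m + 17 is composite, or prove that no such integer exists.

The values for m = 1, 2, …, 5 are 17, 19, 23, 29, 37, and each of these is prime.
So no value in the range makes the expression composite.

No such integer m in that range exists.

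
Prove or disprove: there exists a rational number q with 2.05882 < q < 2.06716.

q = 31/15

Scale by 15: the interval becomes (30.88230, 31.00740), which contains the integer 31.
So q = 31/15 works: it is a ratio of integers, and dividing 15·2.05882 < 31 < 15·2.06716 through by 15 gives 2.05882 < 31/15 < 2.06716.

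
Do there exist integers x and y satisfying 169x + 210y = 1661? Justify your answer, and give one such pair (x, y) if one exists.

Since gcd(169, 210) = 1, every integer is an integer combination of 169 and 210.
Run the Euclidean algorithm on 210 and 169: 210 = 1·169 + 41, 169 = 4·41 + 5, 41 = 8·5 + 1, 5 = 5·1 + 0.
Back-substituting, 1 = 41 − 8·5 = 41 − 8·(169 − 4·41) = −8·169 + 33·41 = −8·169 + 33·(210 − 1·169) = 33·210 − 41·169; that is, 169·(-41) + 210·33 = 1.
Times 1661: 169·(-68101) + 210·54813 = 1661, so (-68101, 54813) solves it.
The general solution is x = -68101 + 210k, y = 54813 − 169k; taking k = 325 gives the smaller pair x = 149, y = -112.
Indeed 169·149 + 210·(-112) = 25181 − 23520 = 1661.

x = 149, y = -112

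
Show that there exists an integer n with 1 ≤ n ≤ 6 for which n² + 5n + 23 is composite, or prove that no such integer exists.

The values for n = 1, 2, …, 6 are 29, 37, 47, 59, 73, 89, and each of these is prime.
So no value in the range makes the expression composite.

No, no such integer n in that range exists.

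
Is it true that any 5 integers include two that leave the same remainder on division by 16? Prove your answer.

No; for instance {26, 27, 28, 29, 30} is a counterexample.

Take the 5 consecutive integers 26, 27, …, 30: their residues mod 16 are all distinct because 5 ≤ 16.
Hence this collection has no pair with equal remainders mod 16, disproving the claim.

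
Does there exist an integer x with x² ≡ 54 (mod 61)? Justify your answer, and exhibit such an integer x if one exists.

No such integer exists.

61 is prime, so by Euler's criterion 54 is a square mod 61 iff 54^((61−1)/2) = 54^30 ≡ 1 (mod 61).
Repeated squaring mod 61: 54^2 = 2916 ≡ 49; 54^4 ≡ 49² = 2401 ≡ 22; 54^8 ≡ 22² = 484 ≡ 57; 54^16 ≡ 57² = 3249 ≡ 16.
Since 30 = 16 + 8 + 4 + 2, 54^30 ≡ 16 · 57 · 22 · 49; multiplying out mod 61: 16·57 = 912 ≡ 58, then 58·22 = 1276 ≡ 56, then 56·49 = 2744 ≡ 60. Thus 54^30 ≡ 60 ≡ −1 (mod 61).
By Euler's criterion 54 is a quadratic non-residue mod 61: no x satisfies x² ≡ 54 (mod 61).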